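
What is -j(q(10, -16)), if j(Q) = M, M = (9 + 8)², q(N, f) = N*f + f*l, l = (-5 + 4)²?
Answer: -289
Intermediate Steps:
l = 1 (l = (-1)² = 1)
q(N, f) = f + N*f (q(N, f) = N*f + f*1 = N*f + f = f + N*f)
M = 289 (M = 17² = 289)
j(Q) = 289
-j(q(10, -16)) = -1*289 = -289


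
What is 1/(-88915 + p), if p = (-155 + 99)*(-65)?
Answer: -1/85275 ≈ -1.1727e-5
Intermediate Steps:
p = 3640 (p = -56*(-65) = 3640)
1/(-88915 + p) = 1/(-88915 + 3640) = 1/(-85275) = -1/85275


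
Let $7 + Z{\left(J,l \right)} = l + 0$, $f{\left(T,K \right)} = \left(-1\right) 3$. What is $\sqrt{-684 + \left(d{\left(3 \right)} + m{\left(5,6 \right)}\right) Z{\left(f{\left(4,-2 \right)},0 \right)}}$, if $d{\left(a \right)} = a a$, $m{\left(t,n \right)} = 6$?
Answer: $i \sqrt{789} \approx 28.089 i$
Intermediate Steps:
$d{\left(a \right)} = a^{2}$
$f{\left(T,K \right)} = -3$
$Z{\left(J,l \right)} = -7 + l$ ($Z{\left(J,l \right)} = -7 + \left(l + 0\right) = -7 + l$)
$\sqrt{-684 + \left(d{\left(3 \right)} + m{\left(5,6 \right)}\right) Z{\left(f{\left(4,-2 \right)},0 \right)}} = \sqrt{-684 + \left(3^{2} + 6\right) \left(-7 + 0\right)} = \sqrt{-684 + \left(9 + 6\right) \left(-7\right)} = \sqrt{-684 + 15 \left(-7\right)} = \sqrt{-684 - 105} = \sqrt{-789} = i \sqrt{789}$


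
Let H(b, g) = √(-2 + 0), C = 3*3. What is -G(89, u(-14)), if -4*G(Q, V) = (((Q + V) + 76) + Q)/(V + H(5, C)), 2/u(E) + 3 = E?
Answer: -1079/291 - 18343*I*√2/582 ≈ -3.7079 - 44.572*I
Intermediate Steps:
C = 9
H(b, g) = I*√2 (H(b, g) = √(-2) = I*√2)
u(E) = 2/(-3 + E)
G(Q, V) = -(76 + V + 2*Q)/(4*(V + I*√2)) (G(Q, V) = -(((Q + V) + 76) + Q)/(4*(V + I*√2)) = -((76 + Q + V) + Q)/(4*(V + I*√2)) = -(76 + V + 2*Q)/(4*(V + I*√2)))
-G(89, u(-14)) = -(-19 - ½*89 - 1/(2*(-3 - 14)))/(2/(-3 - 14) + I*√2) = -(-19 - 89/2 - 1/(2*(-17)))/(2/(-17) + I*√2) = -(-19 - 89/2 - (-1)/(2*17))/(2*(-1/17) + I*√2) = -(-19 - 89/2 - ¼*(-2/17))/(-2/17 + I*√2) = -(-19 - 89/2 + 1/34)/(-2/17 + I*√2) = -(-1079)/((-2/17 + I*√2)*17) = -(-1079)/(17*(-2/17 + I*√2)) = 1079/(17*(-2/17 + I*√2))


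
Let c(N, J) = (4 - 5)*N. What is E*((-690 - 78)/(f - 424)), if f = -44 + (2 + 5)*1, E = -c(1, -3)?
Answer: 768/461 ≈ 1.6659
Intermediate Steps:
c(N, J) = -N
E = 1 (E = -(-1) = -1*(-1) = 1)
f = -37 (f = -44 + 7*1 = -44 + 7 = -37)
E*((-690 - 78)/(f - 424)) = 1*((-690 - 78)/(-37 - 424)) = 1*(-768/(-461)) = 1*(-768*(-1/461)) = 1*(768/461) = 768/461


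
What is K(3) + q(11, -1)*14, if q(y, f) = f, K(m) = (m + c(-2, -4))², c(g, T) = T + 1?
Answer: -14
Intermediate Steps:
c(g, T) = 1 + T
K(m) = (-3 + m)² (K(m) = (m + (1 - 4))² = (m - 3)² = (-3 + m)²)
K(3) + q(11, -1)*14 = (-3 + 3)² - 1*14 = 0² - 14 = 0 - 14 = -14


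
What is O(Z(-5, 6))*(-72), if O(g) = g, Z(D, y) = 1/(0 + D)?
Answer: 72/5 ≈ 14.400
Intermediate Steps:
Z(D, y) = 1/D
O(Z(-5, 6))*(-72) = -72/(-5) = -1/5*(-72) = 72/5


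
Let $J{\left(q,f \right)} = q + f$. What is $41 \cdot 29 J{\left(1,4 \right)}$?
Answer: $5945$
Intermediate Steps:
$J{\left(q,f \right)} = f + q$
$41 \cdot 29 J{\left(1,4 \right)} = 41 \cdot 29 \left(4 + 1\right) = 1189 \cdot 5 = 5945$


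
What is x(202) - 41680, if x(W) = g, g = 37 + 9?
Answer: -41634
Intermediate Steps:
g = 46
x(W) = 46
x(202) - 41680 = 46 - 41680 = -41634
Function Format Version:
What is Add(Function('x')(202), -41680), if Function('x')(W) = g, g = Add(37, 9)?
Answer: -41634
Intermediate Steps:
g = 46
Function('x')(W) = 46
Add(Function('x')(202), -41680) = Add(46, -41680) = -41634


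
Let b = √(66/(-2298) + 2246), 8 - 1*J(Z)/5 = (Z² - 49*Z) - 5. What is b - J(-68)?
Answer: 39715 + √329459281/383 ≈ 39762.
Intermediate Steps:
J(Z) = 65 - 5*Z² + 245*Z (J(Z) = 40 - 5*((Z² - 49*Z) - 5) = 40 - 5*(-5 + Z² - 49*Z) = 40 + (25 - 5*Z² + 245*Z) = 65 - 5*Z² + 245*Z)
b = √329459281/383 (b = √(66*(-1/2298) + 2246) = √(-11/383 + 2246) = √(860207/383) = √329459281/383 ≈ 47.392)
b - J(-68) = √329459281/383 - (65 - 5*(-68)² + 245*(-68)) = √329459281/383 - (65 - 5*4624 - 16660) = √329459281/383 - (65 - 23120 - 16660) = √329459281/383 - 1*(-39715) = √329459281/383 + 39715 = 39715 + √329459281/383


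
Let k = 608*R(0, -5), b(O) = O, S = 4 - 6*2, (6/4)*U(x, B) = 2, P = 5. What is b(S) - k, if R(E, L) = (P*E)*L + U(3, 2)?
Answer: -2456/3 ≈ -818.67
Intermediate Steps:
U(x, B) = 4/3 (U(x, B) = (⅔)*2 = 4/3)
S = -8 (S = 4 - 12 = -8)
R(E, L) = 4/3 + 5*E*L (R(E, L) = (5*E)*L + 4/3 = 5*E*L + 4/3 = 4/3 + 5*E*L)
k = 2432/3 (k = 608*(4/3 + 5*0*(-5)) = 608*(4/3 + 0) = 608*(4/3) = 2432/3 ≈ 810.67)
b(S) - k = -8 - 1*2432/3 = -8 - 2432/3 = -2456/3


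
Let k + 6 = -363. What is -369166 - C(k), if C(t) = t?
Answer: -368797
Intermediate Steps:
k = -369 (k = -6 - 363 = -369)
-369166 - C(k) = -369166 - 1*(-369) = -369166 + 369 = -368797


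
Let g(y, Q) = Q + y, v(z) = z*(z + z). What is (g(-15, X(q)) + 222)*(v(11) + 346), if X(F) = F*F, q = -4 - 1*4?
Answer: 159348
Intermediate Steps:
v(z) = 2*z² (v(z) = z*(2*z) = 2*z²)
q = -8 (q = -4 - 4 = -8)
X(F) = F²
(g(-15, X(q)) + 222)*(v(11) + 346) = (((-8)² - 15) + 222)*(2*11² + 346) = ((64 - 15) + 222)*(2*121 + 346) = (49 + 222)*(242 + 346) = 271*588 = 159348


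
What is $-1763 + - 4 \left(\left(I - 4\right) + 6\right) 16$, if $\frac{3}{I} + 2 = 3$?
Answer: $-2083$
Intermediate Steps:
$I = 3$ ($I = \frac{3}{-2 + 3} = \frac{3}{1} = 3 \cdot 1 = 3$)
$-1763 + - 4 \left(\left(I - 4\right) + 6\right) 16 = -1763 + - 4 \left(\left(3 - 4\right) + 6\right) 16 = -1763 + - 4 \left(-1 + 6\right) 16 = -1763 + \left(-4\right) 5 \cdot 16 = -1763 - 320 = -2083$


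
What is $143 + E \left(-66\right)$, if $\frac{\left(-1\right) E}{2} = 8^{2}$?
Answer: $8591$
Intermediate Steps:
$E = -128$ ($E = - 2 \cdot 8^{2} = \left(-2\right) 64 = -128$)
$143 + E \left(-66\right) = 143 - -8448 = 143 + 8448 = 8591$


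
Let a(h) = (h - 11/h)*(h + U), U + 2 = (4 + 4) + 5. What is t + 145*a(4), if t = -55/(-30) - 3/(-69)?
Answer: 750893/276 ≈ 2720.6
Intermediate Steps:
t = 259/138 (t = -55*(-1/30) - 3*(-1/69) = 11/6 + 1/23 = 259/138 ≈ 1.8768)
U = 11 (U = -2 + ((4 + 4) + 5) = -2 + (8 + 5) = -2 + 13 = 11)
a(h) = (11 + h)*(h - 11/h) (a(h) = (h - 11/h)*(h + 11) = (h - 11/h)*(11 + h) = (11 + h)*(h - 11/h))
t + 145*a(4) = 259/138 + 145*(-11 + 4² - 121/4 + 11*4) = 259/138 + 145*(-11 + 16 - 121*¼ + 44) = 259/138 + 145*(-11 + 16 - 121/4 + 44) = 259/138 + 145*(75/4) = 259/138 + 10875/4 = 750893/276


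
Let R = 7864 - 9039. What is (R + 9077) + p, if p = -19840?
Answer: -11938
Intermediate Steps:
R = -1175
(R + 9077) + p = (-1175 + 9077) - 19840 = 7902 - 19840 = -11938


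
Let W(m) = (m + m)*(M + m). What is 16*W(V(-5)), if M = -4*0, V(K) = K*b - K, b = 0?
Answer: 800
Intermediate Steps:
V(K) = -K (V(K) = K*0 - K = 0 - K = -K)
M = 0
W(m) = 2*m² (W(m) = (m + m)*(0 + m) = (2*m)*m = 2*m²)
16*W(V(-5)) = 16*(2*(-1*(-5))²) = 16*(2*5²) = 16*(2*25) = 16*50 = 800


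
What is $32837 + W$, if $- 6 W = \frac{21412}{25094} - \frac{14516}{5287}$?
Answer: $\frac{2178295792398}{66335989} \approx 32837.0$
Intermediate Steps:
$W = \frac{20921605}{66335989}$ ($W = - \frac{\frac{21412}{25094} - \frac{14516}{5287}}{6} = - \frac{21412 \cdot \frac{1}{25094} - \frac{14516}{5287}}{6} = - \frac{\frac{10706}{12547} - \frac{14516}{5287}}{6} = \left(- \frac{1}{6}\right) \left(- \frac{125529630}{66335989}\right) = \frac{20921605}{66335989} \approx 0.31539$)
$32837 + W = 32837 + \frac{20921605}{66335989} = \frac{2178295792398}{66335989}$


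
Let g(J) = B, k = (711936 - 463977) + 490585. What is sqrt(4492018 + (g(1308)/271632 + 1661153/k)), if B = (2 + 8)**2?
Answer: sqrt(44136345282863150526680595)/3134565372 ≈ 2119.4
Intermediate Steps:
B = 100 (B = 10**2 = 100)
k = 738544 (k = 247959 + 490585 = 738544)
g(J) = 100
sqrt(4492018 + (g(1308)/271632 + 1661153/k)) = sqrt(4492018 + (100/271632 + 1661153/738544)) = sqrt(4492018 + (100*(1/271632) + 1661153*(1/738544))) = sqrt(4492018 + (25/67908 + 1661153/738544)) = sqrt(4492018 + 28206010381/12538261488) = sqrt(56322124498813165/12538261488) = sqrt(44136345282863150526680595)/3134565372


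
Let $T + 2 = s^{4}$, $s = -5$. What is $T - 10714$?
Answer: $-10091$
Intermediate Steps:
$T = 623$ ($T = -2 + \left(-5\right)^{4} = -2 + 625 = 623$)
$T - 10714 = 623 - 10714 = -10091$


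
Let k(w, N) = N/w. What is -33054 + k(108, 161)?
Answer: -3569671/108 ≈ -33053.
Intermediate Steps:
-33054 + k(108, 161) = -33054 + 161/108 = -3569671/108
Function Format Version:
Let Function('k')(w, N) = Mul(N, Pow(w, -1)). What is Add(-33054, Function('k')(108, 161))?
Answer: Rational(-3569671, 108) ≈ -33053.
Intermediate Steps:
Add(-33054, Function('k')(108, 161)) = Add(-33054, Mul(161, Pow(108, -1))) = Add(-33054, Mul(161, Rational(1, 108))) = Add(-33054, Rational(161, 108)) = Rational(-3569671, 108)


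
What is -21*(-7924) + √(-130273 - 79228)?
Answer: 166404 + I*√209501 ≈ 1.664e+5 + 457.71*I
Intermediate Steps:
-21*(-7924) + √(-130273 - 79228) = 166404 + √(-209501) = 166404 + I*√209501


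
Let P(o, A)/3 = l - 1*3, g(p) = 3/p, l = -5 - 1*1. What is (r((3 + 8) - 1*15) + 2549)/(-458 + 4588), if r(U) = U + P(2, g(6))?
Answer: 1259/2065 ≈ 0.60968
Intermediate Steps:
l = -6 (l = -5 - 1 = -6)
P(o, A) = -27 (P(o, A) = 3*(-6 - 1*3) = 3*(-6 - 3) = 3*(-9) = -27)
r(U) = -27 + U (r(U) = U - 27 = -27 + U)
(r((3 + 8) - 1*15) + 2549)/(-458 + 4588) = ((-27 + ((3 + 8) - 1*15)) + 2549)/(-458 + 4588) = ((-27 + (11 - 15)) + 2549)/4130 = ((-27 - 4) + 2549)*(1/4130) = (-31 + 2549)*(1/4130) = 2518*(1/4130) = 1259/2065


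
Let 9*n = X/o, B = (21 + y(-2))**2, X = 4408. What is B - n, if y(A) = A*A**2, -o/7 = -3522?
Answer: 18747163/110943 ≈ 168.98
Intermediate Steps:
o = 24654 (o = -7*(-3522) = 24654)
y(A) = A**3
B = 169 (B = (21 + (-2)**3)**2 = (21 - 8)**2 = 13**2 = 169)
n = 2204/110943 (n = (4408/24654)/9 = (4408*(1/24654))/9 = (1/9)*(2204/12327) = 2204/110943 ≈ 0.019866)
B - n = 169 - 1*2204/110943 = 169 - 2204/110943 = 18747163/110943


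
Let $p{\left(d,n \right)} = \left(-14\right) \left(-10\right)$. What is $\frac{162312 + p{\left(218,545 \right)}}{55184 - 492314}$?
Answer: $- \frac{81226}{218565} \approx -0.37163$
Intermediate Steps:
$p{\left(d,n \right)} = 140$
$\frac{162312 + p{\left(218,545 \right)}}{55184 - 492314} = \frac{162312 + 140}{55184 - 492314} = \frac{162452}{-437130} = 162452 \left(- \frac{1}{437130}\right) = - \frac{81226}{218565}$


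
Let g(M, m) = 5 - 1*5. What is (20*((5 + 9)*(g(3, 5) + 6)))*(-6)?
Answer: -10080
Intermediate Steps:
g(M, m) = 0 (g(M, m) = 5 - 5 = 0)
(20*((5 + 9)*(g(3, 5) + 6)))*(-6) = (20*((5 + 9)*(0 + 6)))*(-6) = (20*(14*6))*(-6) = (20*84)*(-6) = 1680*(-6) = -10080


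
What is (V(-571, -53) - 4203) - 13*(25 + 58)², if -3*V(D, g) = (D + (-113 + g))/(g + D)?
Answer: -175519457/1872 ≈ -93760.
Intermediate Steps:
V(D, g) = -(-113 + D + g)/(3*(D + g)) (V(D, g) = -(D + (-113 + g))/(3*(g + D)) = -(-113 + D + g)/(3*(D + g)))
(V(-571, -53) - 4203) - 13*(25 + 58)² = ((113 - 1*(-571) - 1*(-53))/(3*(-571 - 53)) - 4203) - 13*(25 + 58)² = ((⅓)*(113 + 571 + 53)/(-624) - 4203) - 13*83² = ((⅓)*(-1/624)*737 - 4203) - 13*6889 = (-737/1872 - 4203) - 89557 = -7868753/1872 - 89557 = -175519457/1872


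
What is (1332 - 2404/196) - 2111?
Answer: -38772/49 ≈ -791.27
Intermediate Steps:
(1332 - 2404/196) - 2111 = (1332 - 2404*1/196) - 2111 = (1332 - 601/49) - 2111 = 64667/49 - 2111 = -38772/49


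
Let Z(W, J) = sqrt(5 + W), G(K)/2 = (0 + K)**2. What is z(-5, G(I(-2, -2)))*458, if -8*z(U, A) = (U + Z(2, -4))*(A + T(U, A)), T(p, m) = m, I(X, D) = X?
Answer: 4580 - 916*sqrt(7) ≈ 2156.5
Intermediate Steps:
G(K) = 2*K**2 (G(K) = 2*(0 + K)**2 = 2*K**2)
z(U, A) = -A*(U + sqrt(7))/4 (z(U, A) = -(U + sqrt(5 + 2))*(A + A)/8 = -(U + sqrt(7))*2*A/8 = -A*(U + sqrt(7))/4)
z(-5, G(I(-2, -2)))*458 = ((2*(-2)**2)*(-1*(-5) - sqrt(7))/4)*458 = ((2*4)*(5 - sqrt(7))/4)*458 = ((1/4)*8*(5 - sqrt(7)))*458 = (10 - 2*sqrt(7))*458 = 4580 - 916*sqrt(7)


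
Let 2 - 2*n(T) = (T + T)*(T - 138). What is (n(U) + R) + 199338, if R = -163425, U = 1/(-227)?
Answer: 1850581179/51529 ≈ 35913.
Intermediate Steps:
U = -1/227 ≈ -0.0044053
n(T) = 1 - T*(-138 + T) (n(T) = 1 - (T + T)*(T - 138)/2 = 1 - 2*T*(-138 + T)/2 = 1 - T*(-138 + T))
(n(U) + R) + 199338 = ((1 - (-1/227)² + 138*(-1/227)) - 163425) + 199338 = ((1 - 1*1/51529 - 138/227) - 163425) + 199338 = ((1 - 1/51529 - 138/227) - 163425) + 199338 = (20202/51529 - 163425) + 199338 = -8421106623/51529 + 199338 = 1850581179/51529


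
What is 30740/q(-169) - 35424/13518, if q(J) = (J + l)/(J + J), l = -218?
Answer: 7802218504/290637 ≈ 26845.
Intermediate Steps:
q(J) = (-218 + J)/(2*J) (q(J) = (J - 218)/(J + J) = (-218 + J)/((2*J)) = (-218 + J)*(1/(2*J)) = (-218 + J)/(2*J))
30740/q(-169) - 35424/13518 = 30740/(((1/2)*(-218 - 169)/(-169))) - 35424/13518 = 30740/(((1/2)*(-1/169)*(-387))) - 35424*1/13518 = 30740/(387/338) - 1968/751 = 30740*(338/387) - 1968/751 = 10390120/387 - 1968/751 = 7802218504/290637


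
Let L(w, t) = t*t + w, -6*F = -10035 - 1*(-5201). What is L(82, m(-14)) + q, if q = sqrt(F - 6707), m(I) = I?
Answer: 278 + 2*I*sqrt(13278)/3 ≈ 278.0 + 76.82*I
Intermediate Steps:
F = 2417/3 (F = -(-10035 - 1*(-5201))/6 = -(-10035 + 5201)/6 = -1/6*(-4834) = 2417/3 ≈ 805.67)
L(w, t) = w + t**2 (L(w, t) = t**2 + w = w + t**2)
q = 2*I*sqrt(13278)/3 (q = sqrt(2417/3 - 6707) = sqrt(-17704/3) = 2*I*sqrt(13278)/3 ≈ 76.82*I)
L(82, m(-14)) + q = (82 + (-14)**2) + 2*I*sqrt(13278)/3 = (82 + 196) + 2*I*sqrt(13278)/3 = 278 + 2*I*sqrt(13278)/3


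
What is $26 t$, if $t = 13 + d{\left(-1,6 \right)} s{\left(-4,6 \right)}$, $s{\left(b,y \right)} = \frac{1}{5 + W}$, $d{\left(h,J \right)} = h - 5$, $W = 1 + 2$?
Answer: $\frac{637}{2} \approx 318.5$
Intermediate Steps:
$W = 3$
$d{\left(h,J \right)} = -5 + h$
$s{\left(b,y \right)} = \frac{1}{8}$ ($s{\left(b,y \right)} = \frac{1}{5 + 3} = \frac{1}{8}$)
$t = \frac{49}{4}$ ($t = 13 + \left(-5 - 1\right) \frac{1}{8} = 13 - \frac{3}{4} = \frac{49}{4} \approx 12.25$)
$26 t = 26 \cdot \frac{49}{4} = \frac{637}{2}$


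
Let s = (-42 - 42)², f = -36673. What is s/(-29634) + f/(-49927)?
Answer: 122413795/246589453 ≈ 0.49643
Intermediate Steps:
s = 7056 (s = (-84)² = 7056)
s/(-29634) + f/(-49927) = 7056/(-29634) - 36673/(-49927) = 7056*(-1/29634) - 36673*(-1/49927) = -1176/4939 + 36673/49927 = 122413795/246589453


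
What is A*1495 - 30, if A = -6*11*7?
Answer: -690720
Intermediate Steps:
A = -462 (A = -66*7 = -462)
A*1495 - 30 = -462*1495 - 30 = -690690 - 30 = -690720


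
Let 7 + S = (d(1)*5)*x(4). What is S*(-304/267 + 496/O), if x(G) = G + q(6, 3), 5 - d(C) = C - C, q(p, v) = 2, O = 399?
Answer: 530816/35511 ≈ 14.948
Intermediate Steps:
d(C) = 5 (d(C) = 5 - (C - C) = 5 - 1*0 = 5 + 0 = 5)
x(G) = 2 + G (x(G) = G + 2 = 2 + G)
S = 143 (S = -7 + (5*5)*(2 + 4) = -7 + 25*6 = -7 + 150 = 143)
S*(-304/267 + 496/O) = 143*(-304/267 + 496/399) = 143*(3712/35511) = 530816/35511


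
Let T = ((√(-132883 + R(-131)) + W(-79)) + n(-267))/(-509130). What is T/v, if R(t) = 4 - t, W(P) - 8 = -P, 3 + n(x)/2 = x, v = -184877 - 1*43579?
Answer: -151/38771267760 + I*√33187/58156901640 ≈ -3.8946e-9 + 3.1324e-9*I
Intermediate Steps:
v = -228456 (v = -184877 - 43579 = -228456)
n(x) = -6 + 2*x
W(P) = 8 - P
T = 151/169710 - I*√33187/254565 (T = ((√(-132883 + (4 - 1*(-131))) + (8 - 1*(-79))) + (-6 + 2*(-267)))/(-509130) = ((√(-132883 + (4 + 131)) + (8 + 79)) + (-6 - 534))*(-1/509130) = ((√(-132883 + 135) + 87) - 540)*(-1/509130) = ((√(-132748) + 87) - 540)*(-1/509130) = ((2*I*√33187 + 87) - 540)*(-1/509130) = ((87 + 2*I*√33187) - 540)*(-1/509130) = (-453 + 2*I*√33187)*(-1/509130) = 151/169710 - I*√33187/254565 ≈ 0.00088975 - 0.00071562*I)
T/v = (151/169710 - I*√33187/254565)/(-228456) = (151/169710 - I*√33187/254565)*(-1/228456) = -151/38771267760 + I*√33187/58156901640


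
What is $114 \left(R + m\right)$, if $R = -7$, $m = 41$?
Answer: $3876$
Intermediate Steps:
$114 \left(R + m\right) = 114 \left(-7 + 41\right) = 114 \cdot 34 = 3876$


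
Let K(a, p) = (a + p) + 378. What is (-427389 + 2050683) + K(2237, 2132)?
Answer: 1628041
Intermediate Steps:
K(a, p) = 378 + a + p
(-427389 + 2050683) + K(2237, 2132) = (-427389 + 2050683) + (378 + 2237 + 2132) = 1623294 + 4747 = 1628041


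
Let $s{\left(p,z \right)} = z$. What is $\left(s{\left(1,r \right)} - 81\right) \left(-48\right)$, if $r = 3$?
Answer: $3744$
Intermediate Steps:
$\left(s{\left(1,r \right)} - 81\right) \left(-48\right) = \left(3 - 81\right) \left(-48\right) = \left(-78\right) \left(-48\right) = 3744$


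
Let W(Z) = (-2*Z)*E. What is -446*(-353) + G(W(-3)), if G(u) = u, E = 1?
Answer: 157444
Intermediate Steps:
W(Z) = -2*Z (W(Z) = -2*Z*1 = -2*Z)
-446*(-353) + G(W(-3)) = -446*(-353) - 2*(-3) = 157438 + 6 = 157444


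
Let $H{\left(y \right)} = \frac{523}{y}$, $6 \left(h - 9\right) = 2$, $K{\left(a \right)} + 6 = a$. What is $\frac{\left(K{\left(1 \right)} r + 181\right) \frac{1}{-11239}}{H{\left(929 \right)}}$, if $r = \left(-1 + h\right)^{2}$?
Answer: $\frac{1389784}{52901973} \approx 0.026271$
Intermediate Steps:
$K{\left(a \right)} = -6 + a$
$h = \frac{28}{3}$ ($h = 9 + \frac{1}{6} \cdot 2 = 9 + \frac{1}{3} = \frac{28}{3} \approx 9.3333$)
$r = \frac{625}{9}$ ($r = \left(-1 + \frac{28}{3}\right)^{2} = \left(\frac{25}{3}\right)^{2} = \frac{625}{9} \approx 69.444$)
$\frac{\left(K{\left(1 \right)} r + 181\right) \frac{1}{-11239}}{H{\left(929 \right)}} = \frac{\left(\left(-6 + 1\right) \frac{625}{9} + 181\right) \frac{1}{-11239}}{523 \cdot \frac{1}{929}} = \frac{\left(\left(-5\right) \frac{625}{9} + 181\right) \left(- \frac{1}{11239}\right)}{523 \cdot \frac{1}{929}} = \frac{\left(- \frac{3125}{9} + 181\right) \left(- \frac{1}{11239}\right)}{\frac{523}{929}} = \left(- \frac{1496}{9}\right) \left(- \frac{1}{11239}\right) \frac{929}{523} = \frac{1496}{101151} \cdot \frac{929}{523} = \frac{1389784}{52901973}$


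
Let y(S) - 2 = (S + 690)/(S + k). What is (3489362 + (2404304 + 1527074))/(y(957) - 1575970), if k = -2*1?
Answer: -7086806700/1505047793 ≈ -4.7087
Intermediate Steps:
k = -2
y(S) = 2 + (690 + S)/(-2 + S) (y(S) = 2 + (S + 690)/(S - 2) = 2 + (690 + S)/(-2 + S))
(3489362 + (2404304 + 1527074))/(y(957) - 1575970) = (3489362 + (2404304 + 1527074))/((686 + 3*957)/(-2 + 957) - 1575970) = (3489362 + 3931378)/((686 + 2871)/955 - 1575970) = 7420740/((1/955)*3557 - 1575970) = 7420740/(3557/955 - 1575970) = 7420740/(-1505047793/955) = 7420740*(-955/1505047793) = -7086806700/1505047793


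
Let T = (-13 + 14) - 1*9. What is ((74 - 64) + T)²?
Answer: 4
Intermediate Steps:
T = -8 (T = 1 - 9 = -8)
((74 - 64) + T)² = ((74 - 64) - 8)² = (10 - 8)² = 2² = 4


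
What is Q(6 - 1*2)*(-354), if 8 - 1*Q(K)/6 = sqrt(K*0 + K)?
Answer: -12744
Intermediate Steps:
Q(K) = 48 - 6*sqrt(K) (Q(K) = 48 - 6*sqrt(K*0 + K) = 48 - 6*sqrt(0 + K) = 48 - 6*sqrt(K))
Q(6 - 1*2)*(-354) = (48 - 6*sqrt(6 - 1*2))*(-354) = (48 - 6*sqrt(6 - 2))*(-354) = (48 - 6*sqrt(4))*(-354) = (48 - 6*2)*(-354) = (48 - 12)*(-354) = 36*(-354) = -12744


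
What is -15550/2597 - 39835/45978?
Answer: -818409395/119404866 ≈ -6.8541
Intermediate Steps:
-15550/2597 - 39835/45978 = -818409395/119404866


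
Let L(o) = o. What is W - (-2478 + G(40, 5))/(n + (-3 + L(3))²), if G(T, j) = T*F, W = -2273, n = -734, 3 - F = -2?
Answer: -835330/367 ≈ -2276.1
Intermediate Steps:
F = 5 (F = 3 - 1*(-2) = 3 + 2 = 5)
G(T, j) = 5*T (G(T, j) = T*5 = 5*T)
W - (-2478 + G(40, 5))/(n + (-3 + L(3))²) = -2273 - (-2478 + 5*40)/(-734 + (-3 + 3)²) = -2273 - (-2478 + 200)/(-734 + 0²) = -2273 - (-2278)/(-734 + 0) = -2273 - (-2278)/(-734) = -2273 - (-2278)*(-1)/734 = -2273 - 1*1139/367 = -2273 - 1139/367 = -835330/367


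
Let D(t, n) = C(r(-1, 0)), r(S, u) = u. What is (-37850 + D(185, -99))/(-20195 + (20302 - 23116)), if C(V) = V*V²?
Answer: 37850/23009 ≈ 1.6450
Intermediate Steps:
C(V) = V³
D(t, n) = 0 (D(t, n) = 0³ = 0)
(-37850 + D(185, -99))/(-20195 + (20302 - 23116)) = (-37850 + 0)/(-20195 + (20302 - 23116)) = -37850/(-20195 - 2814) = -37850/(-23009) = -37850*(-1/23009) = 37850/23009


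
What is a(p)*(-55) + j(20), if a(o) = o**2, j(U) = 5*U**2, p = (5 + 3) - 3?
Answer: 625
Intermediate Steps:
p = 5 (p = 8 - 3 = 5)
a(p)*(-55) + j(20) = 5**2*(-55) + 5*20**2 = 25*(-55) + 5*400 = -1375 + 2000 = 625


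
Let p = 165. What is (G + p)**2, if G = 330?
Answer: 245025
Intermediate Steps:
(G + p)**2 = (330 + 165)**2 = 495**2 = 245025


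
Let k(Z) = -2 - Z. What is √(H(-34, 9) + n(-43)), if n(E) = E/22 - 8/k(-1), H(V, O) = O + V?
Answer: I*√9174/22 ≈ 4.3537*I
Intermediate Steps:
n(E) = 8 + E/22 (n(E) = E/22 - 8/(-2 - 1*(-1)) = E*(1/22) - 8/(-2 + 1) = E/22 - 8/(-1) = E/22 - 8*(-1) = E/22 + 8 = 8 + E/22)
√(H(-34, 9) + n(-43)) = √((9 - 34) + (8 + (1/22)*(-43))) = √(-25 + (8 - 43/22)) = √(-25 + 133/22) = √(-417/22) = I*√9174/22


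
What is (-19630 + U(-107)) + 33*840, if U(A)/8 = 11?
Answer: 8178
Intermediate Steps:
U(A) = 88 (U(A) = 8*11 = 88)
(-19630 + U(-107)) + 33*840 = (-19630 + 88) + 33*840 = -19542 + 27720 = 8178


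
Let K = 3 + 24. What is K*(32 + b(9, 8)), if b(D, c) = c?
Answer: 1080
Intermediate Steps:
K = 27
K*(32 + b(9, 8)) = 27*(32 + 8) = 27*40 = 1080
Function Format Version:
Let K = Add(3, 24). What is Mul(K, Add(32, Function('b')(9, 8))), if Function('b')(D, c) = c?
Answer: 1080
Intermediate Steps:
K = 27
Mul(K, Add(32, Function('b')(9, 8))) = Mul(27, Add(32, 8)) = Mul(27, 40) = 1080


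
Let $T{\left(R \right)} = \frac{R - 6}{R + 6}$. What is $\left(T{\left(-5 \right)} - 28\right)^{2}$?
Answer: $1521$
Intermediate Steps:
$T{\left(R \right)} = \frac{-6 + R}{6 + R}$
$\left(T{\left(-5 \right)} - 28\right)^{2} = \left(\frac{-6 - 5}{6 - 5} - 28\right)^{2} = \left(1^{-1} \left(-11\right) - 28\right)^{2} = \left(1 \left(-11\right) - 28\right)^{2} = \left(-11 - 28\right)^{2} = \left(-39\right)^{2} = 1521$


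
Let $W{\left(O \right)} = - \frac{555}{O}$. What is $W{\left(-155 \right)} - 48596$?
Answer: $- \frac{1506365}{31} \approx -48592.0$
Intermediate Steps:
$W{\left(-155 \right)} - 48596 = - \frac{555}{-155} - 48596 = \left(-555\right) \left(- \frac{1}{155}\right) - 48596 = \frac{111}{31} - 48596 = - \frac{1506365}{31}$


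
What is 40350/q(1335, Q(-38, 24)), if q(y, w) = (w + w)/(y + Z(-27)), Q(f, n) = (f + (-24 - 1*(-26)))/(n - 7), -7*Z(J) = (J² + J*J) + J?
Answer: -150794675/14 ≈ -1.0771e+7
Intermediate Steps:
Z(J) = -2*J²/7 - J/7 (Z(J) = -((J² + J*J) + J)/7 = -((J² + J²) + J)/7 = -(2*J² + J)/7 = -(J + 2*J²)/7 = -2*J²/7 - J/7)
Q(f, n) = (2 + f)/(-7 + n) (Q(f, n) = (f + (-24 + 26))/(-7 + n) = (f + 2)/(-7 + n) = (2 + f)/(-7 + n))
q(y, w) = 2*w/(-1431/7 + y) (q(y, w) = (w + w)/(y - ⅐*(-27)*(1 + 2*(-27))) = (2*w)/(y - ⅐*(-27)*(1 - 54)) = (2*w)/(y - ⅐*(-27)*(-53)) = (2*w)/(y - 1431/7) = (2*w)/(-1431/7 + y) = 2*w/(-1431/7 + y))
40350/q(1335, Q(-38, 24)) = 40350/((14*((2 - 38)/(-7 + 24))/(-1431 + 7*1335))) = 40350/((14*(-36/17)/(-1431 + 9345))) = 40350/((14*((1/17)*(-36))/7914)) = 40350/((14*(-36/17)*(1/7914))) = 40350/(-84/22423) = 40350*(-22423/84) = -150794675/14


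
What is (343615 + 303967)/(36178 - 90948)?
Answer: -323791/27385 ≈ -11.824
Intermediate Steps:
(343615 + 303967)/(36178 - 90948) = 647582/(-54770) = 647582*(-1/54770) = -323791/27385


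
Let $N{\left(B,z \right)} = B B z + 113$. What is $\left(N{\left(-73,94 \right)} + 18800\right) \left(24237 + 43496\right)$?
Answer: $35210254987$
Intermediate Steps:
$N{\left(B,z \right)} = 113 + z B^{2}$ ($N{\left(B,z \right)} = B^{2} z + 113 = z B^{2} + 113 = 113 + z B^{2}$)
$\left(N{\left(-73,94 \right)} + 18800\right) \left(24237 + 43496\right) = \left(\left(113 + 94 \left(-73\right)^{2}\right) + 18800\right) \left(24237 + 43496\right) = \left(\left(113 + 94 \cdot 5329\right) + 18800\right) 67733 = \left(\left(113 + 500926\right) + 18800\right) 67733 = \left(501039 + 18800\right) 67733 = 519839 \cdot 67733 = 35210254987$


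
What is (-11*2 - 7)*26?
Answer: -754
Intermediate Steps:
(-11*2 - 7)*26 = (-22 - 7)*26 = -29*26 = -754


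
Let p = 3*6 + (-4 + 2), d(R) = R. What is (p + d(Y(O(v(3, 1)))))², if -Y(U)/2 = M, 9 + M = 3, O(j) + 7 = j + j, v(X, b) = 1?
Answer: 784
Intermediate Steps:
O(j) = -7 + 2*j (O(j) = -7 + (j + j) = -7 + 2*j)
M = -6 (M = -9 + 3 = -6)
Y(U) = 12 (Y(U) = -2*(-6) = 12)
p = 16 (p = 18 - 2 = 16)
(p + d(Y(O(v(3, 1)))))² = (16 + 12)² = 28² = 784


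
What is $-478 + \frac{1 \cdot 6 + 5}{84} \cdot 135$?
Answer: $- \frac{12889}{28} \approx -460.32$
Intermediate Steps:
$-478 + \frac{1 \cdot 6 + 5}{84} \cdot 135 = -478 + \left(6 + 5\right) \frac{1}{84} \cdot 135 = -478 + 11 \cdot \frac{1}{84} \cdot 135 = -478 + \frac{11}{84} \cdot 135 = -478 + \frac{495}{28} = - \frac{12889}{28}$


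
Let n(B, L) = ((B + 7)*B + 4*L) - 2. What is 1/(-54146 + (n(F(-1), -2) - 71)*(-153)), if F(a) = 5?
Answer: -1/50933 ≈ -1.9634e-5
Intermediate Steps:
n(B, L) = -2 + 4*L + B*(7 + B) (n(B, L) = ((7 + B)*B + 4*L) - 2 = (B*(7 + B) + 4*L) - 2 = (4*L + B*(7 + B)) - 2 = -2 + 4*L + B*(7 + B))
1/(-54146 + (n(F(-1), -2) - 71)*(-153)) = 1/(-54146 + ((-2 + 5² + 4*(-2) + 7*5) - 71)*(-153)) = 1/(-54146 + ((-2 + 25 - 8 + 35) - 71)*(-153)) = 1/(-54146 + (50 - 71)*(-153)) = 1/(-54146 - 21*(-153)) = 1/(-54146 + 3213) = 1/(-50933) = -1/50933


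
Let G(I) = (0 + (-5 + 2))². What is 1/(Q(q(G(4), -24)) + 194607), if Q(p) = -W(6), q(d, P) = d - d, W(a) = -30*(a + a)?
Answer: 1/194967 ≈ 5.1291e-6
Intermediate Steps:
G(I) = 9 (G(I) = (0 - 3)² = (-3)² = 9)
W(a) = -60*a
q(d, P) = 0
Q(p) = 360 (Q(p) = -(-60)*6 = -1*(-360) = 360)
1/(Q(q(G(4), -24)) + 194607) = 1/(360 + 194607) = 1/194967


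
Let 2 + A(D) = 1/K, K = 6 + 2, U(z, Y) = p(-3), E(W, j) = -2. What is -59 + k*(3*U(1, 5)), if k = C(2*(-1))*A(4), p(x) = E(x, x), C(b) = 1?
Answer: -191/4 ≈ -47.750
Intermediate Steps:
p(x) = -2
U(z, Y) = -2
K = 8
A(D) = -15/8 (A(D) = -2 + 1/8 = -2 + ⅛ = -15/8)
k = -15/8 (k = 1*(-15/8) = -15/8 ≈ -1.8750)
-59 + k*(3*U(1, 5)) = -59 - 45*(-2)/8 = -59 - 15/8*(-6) = -59 + 45/4 = -191/4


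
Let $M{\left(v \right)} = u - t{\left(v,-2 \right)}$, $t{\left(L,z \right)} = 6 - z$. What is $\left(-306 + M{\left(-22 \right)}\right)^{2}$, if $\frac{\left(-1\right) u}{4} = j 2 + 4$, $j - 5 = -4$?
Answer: $114244$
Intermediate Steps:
$j = 1$ ($j = 5 - 4 = 1$)
$u = -24$ ($u = - 4 \left(1 \cdot 2 + 4\right) = - 4 \left(2 + 4\right) = \left(-4\right) 6 = -24$)
$M{\left(v \right)} = -32$ ($M{\left(v \right)} = -24 - \left(6 - -2\right) = -24 - \left(6 + 2\right) = -24 - 8 = -32$)
$\left(-306 + M{\left(-22 \right)}\right)^{2} = \left(-306 - 32\right)^{2} = \left(-338\right)^{2} = 114244$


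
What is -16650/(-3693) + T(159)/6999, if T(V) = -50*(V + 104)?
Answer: 22656800/8615769 ≈ 2.6297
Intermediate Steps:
T(V) = -5200 - 50*V (T(V) = -50*(104 + V) = -5200 - 50*V)
-16650/(-3693) + T(159)/6999 = -16650/(-3693) + (-5200 - 50*159)/6999 = -16650*(-1/3693) + (-5200 - 7950)*(1/6999) = 5550/1231 - 13150*1/6999 = 5550/1231 - 13150/6999 = 22656800/8615769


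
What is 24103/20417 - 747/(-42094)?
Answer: 1029843181/859433198 ≈ 1.1983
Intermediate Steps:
24103/20417 - 747/(-42094) = 24103*(1/20417) - 747*(-1/42094) = 24103/20417 + 747/42094 = 1029843181/859433198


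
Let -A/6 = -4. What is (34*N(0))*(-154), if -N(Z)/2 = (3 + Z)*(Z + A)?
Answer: 753984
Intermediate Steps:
A = 24 (A = -6*(-4) = 24)
N(Z) = -2*(3 + Z)*(24 + Z) (N(Z) = -2*(3 + Z)*(Z + 24) = -2*(3 + Z)*(24 + Z))
(34*N(0))*(-154) = (34*(-144 - 54*0 - 2*0²))*(-154) = (34*(-144 + 0 - 2*0))*(-154) = (34*(-144 + 0 + 0))*(-154) = (34*(-144))*(-154) = -4896*(-154) = 753984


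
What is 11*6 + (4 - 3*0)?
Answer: 70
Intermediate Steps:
11*6 + (4 - 3*0) = 66 + (4 + 0) = 66 + 4 = 70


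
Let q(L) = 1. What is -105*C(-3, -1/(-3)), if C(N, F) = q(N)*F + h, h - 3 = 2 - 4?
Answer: -140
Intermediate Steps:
h = 1 (h = 3 + (2 - 4) = 3 - 2 = 1)
C(N, F) = 1 + F (C(N, F) = 1*F + 1 = F + 1 = 1 + F)
-105*C(-3, -1/(-3)) = -105*(1 - 1/(-3)) = -105*(1 - 1*(-1/3)) = -105*(1 + 1/3) = -105*4/3 = -140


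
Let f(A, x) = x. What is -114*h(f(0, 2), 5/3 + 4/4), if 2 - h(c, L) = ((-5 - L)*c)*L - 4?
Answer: -16036/3 ≈ -5345.3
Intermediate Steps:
h(c, L) = 6 - L*c*(-5 - L) (h(c, L) = 2 - (((-5 - L)*c)*L - 4) = 2 - ((c*(-5 - L))*L - 4) = 2 - (L*c*(-5 - L) - 4) = 2 - (-4 + L*c*(-5 - L)) = 2 + (4 - L*c*(-5 - L)) = 6 - L*c*(-5 - L))
-114*h(f(0, 2), 5/3 + 4/4) = -114*(6 + 2*(5/3 + 4/4)² + 5*(5/3 + 4/4)*2) = -114*(6 + 2*(5*(⅓) + 4*(¼))² + 5*(5*(⅓) + 4*(¼))*2) = -114*(6 + 2*(5/3 + 1)² + 5*(5/3 + 1)*2) = -114*(6 + 2*(8/3)² + 5*(8/3)*2) = -114*(6 + 2*(64/9) + 80/3) = -114*(6 + 128/9 + 80/3) = -114*422/9 = -16036/3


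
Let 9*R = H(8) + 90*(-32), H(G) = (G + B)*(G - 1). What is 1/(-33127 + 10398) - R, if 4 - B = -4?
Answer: 62913863/204561 ≈ 307.56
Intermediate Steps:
B = 8 (B = 4 - 1*(-4) = 4 + 4 = 8)
H(G) = (-1 + G)*(8 + G) (H(G) = (G + 8)*(G - 1) = (8 + G)*(-1 + G) = (-1 + G)*(8 + G))
R = -2768/9 (R = ((-8 + 8² + 7*8) + 90*(-32))/9 = ((-8 + 64 + 56) - 2880)/9 = (112 - 2880)/9 = (⅑)*(-2768) = -2768/9 ≈ -307.56)
1/(-33127 + 10398) - R = 1/(-33127 + 10398) - 1*(-2768/9) = 1/(-22729) + 2768/9 = -1/22729 + 2768/9 = 62913863/204561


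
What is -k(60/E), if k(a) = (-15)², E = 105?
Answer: -225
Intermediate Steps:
k(a) = 225
-k(60/E) = -1*225 = -225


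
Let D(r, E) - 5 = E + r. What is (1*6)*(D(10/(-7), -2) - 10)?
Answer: -354/7 ≈ -50.571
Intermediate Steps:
D(r, E) = 5 + E + r (D(r, E) = 5 + (E + r) = 5 + E + r)
(1*6)*(D(10/(-7), -2) - 10) = (1*6)*((5 - 2 + 10/(-7)) - 10) = 6*((5 - 2 + 10*(-⅐)) - 10) = 6*((5 - 2 - 10/7) - 10) = 6*(11/7 - 10) = 6*(-59/7) = -354/7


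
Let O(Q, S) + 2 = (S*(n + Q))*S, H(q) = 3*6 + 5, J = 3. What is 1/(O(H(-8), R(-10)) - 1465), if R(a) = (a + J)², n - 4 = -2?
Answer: 1/58558 ≈ 1.7077e-5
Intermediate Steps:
n = 2 (n = 4 - 2 = 2)
H(q) = 23 (H(q) = 18 + 5 = 23)
R(a) = (3 + a)² (R(a) = (a + 3)² = (3 + a)²)
O(Q, S) = -2 + S²*(2 + Q) (O(Q, S) = -2 + (S*(2 + Q))*S = -2 + S²*(2 + Q))
1/(O(H(-8), R(-10)) - 1465) = 1/((-2 + 2*((3 - 10)²)² + 23*((3 - 10)²)²) - 1465) = 1/((-2 + 2*((-7)²)² + 23*((-7)²)²) - 1465) = 1/((-2 + 2*49² + 23*49²) - 1465) = 1/((-2 + 2*2401 + 23*2401) - 1465) = 1/((-2 + 4802 + 55223) - 1465) = 1/(60023 - 1465) = 1/58558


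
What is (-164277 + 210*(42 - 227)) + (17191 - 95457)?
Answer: -281393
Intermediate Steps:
(-164277 + 210*(42 - 227)) + (17191 - 95457) = (-164277 + 210*(-185)) - 78266 = (-164277 - 38850) - 78266 = -203127 - 78266 = -281393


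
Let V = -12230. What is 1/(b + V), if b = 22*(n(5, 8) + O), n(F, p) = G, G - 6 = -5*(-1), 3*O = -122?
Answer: -3/38648 ≈ -7.7624e-5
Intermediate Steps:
O = -122/3 (O = (1/3)*(-122) = -122/3 ≈ -40.667)
G = 11 (G = 6 - 5*(-1) = 6 + 5 = 11)
n(F, p) = 11
b = -1958/3 (b = 22*(11 - 122/3) = 22*(-89/3) = -1958/3 ≈ -652.67)
1/(b + V) = 1/(-1958/3 - 12230) = 1/(-38648/3) = -3/38648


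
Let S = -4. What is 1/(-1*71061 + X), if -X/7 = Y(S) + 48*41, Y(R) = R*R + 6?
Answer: -1/84991 ≈ -1.1766e-5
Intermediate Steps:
Y(R) = 6 + R**2 (Y(R) = R**2 + 6 = 6 + R**2)
X = -13930 (X = -7*((6 + (-4)**2) + 48*41) = -7*((6 + 16) + 1968) = -7*(22 + 1968) = -7*1990 = -13930)
1/(-1*71061 + X) = 1/(-1*71061 - 13930) = 1/(-71061 - 13930) = 1/(-84991) = -1/84991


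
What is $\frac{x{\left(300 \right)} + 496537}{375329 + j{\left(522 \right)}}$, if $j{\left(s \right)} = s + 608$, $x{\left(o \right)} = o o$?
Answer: $\frac{586537}{376459} \approx 1.558$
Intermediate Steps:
$x{\left(o \right)} = o^{2}$
$j{\left(s \right)} = 608 + s$
$\frac{x{\left(300 \right)} + 496537}{375329 + j{\left(522 \right)}} = \frac{300^{2} + 496537}{375329 + \left(608 + 522\right)} = \frac{90000 + 496537}{375329 + 1130} = \frac{586537}{376459}$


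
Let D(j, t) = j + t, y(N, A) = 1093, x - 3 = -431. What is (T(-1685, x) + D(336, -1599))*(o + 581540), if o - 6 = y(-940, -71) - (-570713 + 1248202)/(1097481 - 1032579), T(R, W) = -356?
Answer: -61220475641291/64902 ≈ -9.4328e+8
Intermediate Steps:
x = -428 (x = 3 - 431 = -428)
o = 70649809/64902 (o = 6 + (1093 - (-570713 + 1248202)/(1097481 - 1032579)) = 6 + (1093 - 677489/64902) = 6 + 70260397/64902 = 70649809/64902 ≈ 1088.6)
(T(-1685, x) + D(336, -1599))*(o + 581540) = (-356 + (336 - 1599))*(70649809/64902 + 581540) = (-356 - 1263)*(37813758889/64902) = -1619*37813758889/64902 = -61220475641291/64902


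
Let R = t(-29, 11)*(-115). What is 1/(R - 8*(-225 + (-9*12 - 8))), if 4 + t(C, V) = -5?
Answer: 1/3763 ≈ 0.00026575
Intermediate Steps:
t(C, V) = -9 (t(C, V) = -4 - 5 = -9)
R = 1035 (R = -9*(-115) = 1035)
1/(R - 8*(-225 + (-9*12 - 8))) = 1/(1035 - 8*(-225 + (-9*12 - 8))) = 1/(1035 - 8*(-225 + (-108 - 8))) = 1/(1035 - 8*(-225 - 116)) = 1/(1035 - 8*(-341)) = 1/(1035 + 2728) = 1/3763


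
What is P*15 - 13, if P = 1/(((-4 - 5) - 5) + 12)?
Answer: -41/2 ≈ -20.500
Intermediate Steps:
P = -½ (P = 1/((-9 - 5) + 12) = 1/(-14 + 12) = 1/(-2) = -½ ≈ -0.50000)
P*15 - 13 = -½*15 - 13 = -15/2 - 13 = -41/2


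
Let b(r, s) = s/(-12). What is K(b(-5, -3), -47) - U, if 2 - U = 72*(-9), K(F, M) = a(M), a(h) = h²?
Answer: 1559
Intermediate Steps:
b(r, s) = -s/12 (b(r, s) = s*(-1/12) = -s/12)
K(F, M) = M²
U = 650 (U = 2 - 72*(-9) = 2 - 1*(-648) = 2 + 648 = 650)
K(b(-5, -3), -47) - U = (-47)² - 1*650 = 2209 - 650 = 1559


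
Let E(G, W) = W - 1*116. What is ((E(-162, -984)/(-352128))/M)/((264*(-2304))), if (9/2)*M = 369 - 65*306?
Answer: 25/21116592193536 ≈ 1.1839e-12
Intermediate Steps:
E(G, W) = -116 + W (E(G, W) = W - 116 = -116 + W)
M = -4338 (M = 2*(369 - 65*306)/9 = 2*(369 - 19890)/9 = (2/9)*(-19521) = -4338)
((E(-162, -984)/(-352128))/M)/((264*(-2304))) = (((-116 - 984)/(-352128))/(-4338))/((264*(-2304))) = (-1100*(-1/352128)*(-1/4338))/(-608256) = ((275/88032)*(-1/4338))*(-1/608256) = -275/381882816*(-1/608256) = 25/21116592193536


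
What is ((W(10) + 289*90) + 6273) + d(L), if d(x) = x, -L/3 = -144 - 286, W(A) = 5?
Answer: 33578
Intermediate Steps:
L = 1290 (L = -3*(-144 - 286) = -3*(-430) = 1290)
((W(10) + 289*90) + 6273) + d(L) = ((5 + 289*90) + 6273) + 1290 = ((5 + 26010) + 6273) + 1290 = (26015 + 6273) + 1290 = 32288 + 1290 = 33578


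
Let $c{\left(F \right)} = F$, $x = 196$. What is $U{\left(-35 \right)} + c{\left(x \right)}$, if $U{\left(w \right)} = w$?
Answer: $161$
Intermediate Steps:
$U{\left(-35 \right)} + c{\left(x \right)} = -35 + 196 = 161$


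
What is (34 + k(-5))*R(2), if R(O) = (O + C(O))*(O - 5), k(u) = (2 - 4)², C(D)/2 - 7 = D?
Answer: -2280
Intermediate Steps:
C(D) = 14 + 2*D
k(u) = 4 (k(u) = (-2)² = 4)
R(O) = (-5 + O)*(14 + 3*O) (R(O) = (O + (14 + 2*O))*(O - 5) = (14 + 3*O)*(-5 + O) = (-5 + O)*(14 + 3*O))
(34 + k(-5))*R(2) = (34 + 4)*(-70 - 1*2 + 3*2²) = 38*(-70 - 2 + 3*4) = 38*(-70 - 2 + 12) = 38*(-60) = -2280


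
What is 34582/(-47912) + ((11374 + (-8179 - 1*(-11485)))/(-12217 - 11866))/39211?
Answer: -144500558251/200195524756 ≈ -0.72180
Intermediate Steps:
34582/(-47912) + ((11374 + (-8179 - 1*(-11485)))/(-12217 - 11866))/39211 = 34582*(-1/47912) + ((11374 + (-8179 + 11485))/(-24083))*(1/39211) = -17291/23956 + ((11374 + 3306)*(-1/24083))*(1/39211) = -17291/23956 + (14680*(-1/24083))*(1/39211) = -17291/23956 - 14680/24083*1/39211 = -17291/23956 - 14680/944318513 = -144500558251/200195524756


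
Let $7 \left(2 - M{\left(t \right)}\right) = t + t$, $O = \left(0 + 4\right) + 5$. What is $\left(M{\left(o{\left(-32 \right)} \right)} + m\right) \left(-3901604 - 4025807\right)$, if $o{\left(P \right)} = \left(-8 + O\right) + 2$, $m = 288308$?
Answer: $- \frac{15998815493404}{7} \approx -2.2855 \cdot 10^{12}$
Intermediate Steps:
$O = 9$ ($O = 4 + 5 = 9$)
$o{\left(P \right)} = 3$ ($o{\left(P \right)} = \left(-8 + 9\right) + 2 = 1 + 2 = 3$)
$M{\left(t \right)} = 2 - \frac{2 t}{7}$ ($M{\left(t \right)} = 2 - \frac{t + t}{7} = 2 - \frac{2 t}{7}$)
$\left(M{\left(o{\left(-32 \right)} \right)} + m\right) \left(-3901604 - 4025807\right) = \left(\left(2 - \frac{6}{7}\right) + 288308\right) \left(-3901604 - 4025807\right) = \left(\left(2 - \frac{6}{7}\right) + 288308\right) \left(-7927411\right) = \left(\frac{8}{7} + 288308\right) \left(-7927411\right) = \frac{2018164}{7} \left(-7927411\right) = - \frac{15998815493404}{7}$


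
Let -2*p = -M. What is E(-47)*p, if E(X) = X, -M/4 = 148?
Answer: 13912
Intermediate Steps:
M = -592 (M = -4*148 = -592)
p = -296 (p = -(-1)*(-592)/2 = -1/2*592 = -296)
E(-47)*p = -47*(-296) = 13912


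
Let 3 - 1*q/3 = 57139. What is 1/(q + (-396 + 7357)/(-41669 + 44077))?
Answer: -2408/412743503 ≈ -5.8341e-6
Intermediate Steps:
q = -171408 (q = 9 - 3*57139 = 9 - 171417 = -171408)
1/(q + (-396 + 7357)/(-41669 + 44077)) = 1/(-171408 + (-396 + 7357)/(-41669 + 44077)) = 1/(-171408 + 6961/2408) = 1/(-412743503/2408) = -2408/412743503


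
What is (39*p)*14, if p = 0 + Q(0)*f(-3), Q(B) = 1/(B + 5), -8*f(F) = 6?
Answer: -819/10 ≈ -81.900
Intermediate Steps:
f(F) = -¾ (f(F) = -⅛*6 = -¾)
Q(B) = 1/(5 + B)
p = -3/20 (p = 0 - ¾/(5 + 0) = 0 - ¾/5 = 0 + (⅕)*(-¾) = 0 - 3/20 = -3/20 ≈ -0.15000)
(39*p)*14 = (39*(-3/20))*14 = -117/20*14 = -819/10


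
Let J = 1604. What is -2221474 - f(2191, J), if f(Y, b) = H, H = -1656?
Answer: -2219818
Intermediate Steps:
f(Y, b) = -1656
-2221474 - f(2191, J) = -2221474 - 1*(-1656) = -2221474 + 1656 = -2219818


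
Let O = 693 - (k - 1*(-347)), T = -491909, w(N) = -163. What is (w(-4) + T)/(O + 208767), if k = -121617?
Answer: -246036/165365 ≈ -1.4878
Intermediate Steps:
O = 121963 (O = 693 - (-121617 - 1*(-347)) = 693 - (-121617 + 347) = 693 - 1*(-121270) = 693 + 121270 = 121963)
(w(-4) + T)/(O + 208767) = (-163 - 491909)/(121963 + 208767) = -492072/330730 = -492072*1/330730 = -246036/165365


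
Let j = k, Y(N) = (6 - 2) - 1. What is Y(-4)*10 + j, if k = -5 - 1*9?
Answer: 16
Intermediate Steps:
k = -14 (k = -5 - 9 = -14)
Y(N) = 3 (Y(N) = 4 - 1 = 3)
j = -14
Y(-4)*10 + j = 3*10 - 14 = 30 - 14 = 16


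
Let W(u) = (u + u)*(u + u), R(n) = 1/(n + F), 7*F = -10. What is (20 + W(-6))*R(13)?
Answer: 1148/81 ≈ 14.173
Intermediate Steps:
F = -10/7 (F = (⅐)*(-10) = -10/7 ≈ -1.4286)
R(n) = 1/(-10/7 + n) (R(n) = 1/(n - 10/7) = 1/(-10/7 + n))
W(u) = 4*u² (W(u) = (2*u)*(2*u) = 4*u²)
(20 + W(-6))*R(13) = (20 + 4*(-6)²)*(7/(-10 + 7*13)) = (20 + 4*36)*(7/(-10 + 91)) = (20 + 144)*(7/81) = 164*(7*(1/81)) = 164*(7/81) = 1148/81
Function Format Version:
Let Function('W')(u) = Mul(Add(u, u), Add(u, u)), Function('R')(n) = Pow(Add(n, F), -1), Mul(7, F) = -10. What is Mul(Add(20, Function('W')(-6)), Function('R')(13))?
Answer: Rational(1148, 81) ≈ 14.173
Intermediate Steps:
F = Rational(-10, 7) (F = Mul(Rational(1, 7), -10) = Rational(-10, 7) ≈ -1.4286)
Function('R')(n) = Pow(Add(Rational(-10, 7), n), -1) (Function('R')(n) = Pow(Add(n, Rational(-10, 7)), -1) = Pow(Add(Rational(-10, 7), n), -1))
Function('W')(u) = Mul(4, Pow(u, 2)) (Function('W')(u) = Mul(Mul(2, u), Mul(2, u)) = Mul(4, Pow(u, 2)))
Mul(Add(20, Function('W')(-6)), Function('R')(13)) = Mul(Add(20, Mul(4, Pow(-6, 2))), Mul(7, Pow(Add(-10, Mul(7, 13)), -1))) = Mul(Add(20, Mul(4, 36)), Mul(7, Pow(Add(-10, 91), -1))) = Mul(Add(20, 144), Mul(7, Pow(81, -1))) = Mul(164, Mul(7, Rational(1, 81))) = Mul(164, Rational(7, 81)) = Rational(1148, 81)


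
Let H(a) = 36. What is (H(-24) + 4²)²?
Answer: 2704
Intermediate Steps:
(H(-24) + 4²)² = (36 + 4²)² = (36 + 16)² = 52² = 2704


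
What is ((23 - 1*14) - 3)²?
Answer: 36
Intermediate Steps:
((23 - 1*14) - 3)² = ((23 - 14) - 3)² = (9 - 3)² = 6² = 36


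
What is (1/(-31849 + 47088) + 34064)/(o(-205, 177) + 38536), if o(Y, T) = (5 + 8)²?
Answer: 519101297/589825495 ≈ 0.88009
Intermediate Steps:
o(Y, T) = 169 (o(Y, T) = 13² = 169)
(1/(-31849 + 47088) + 34064)/(o(-205, 177) + 38536) = (1/(-31849 + 47088) + 34064)/(169 + 38536) = (1/15239 + 34064)/38705 = (1/15239 + 34064)*(1/38705) = (519101297/15239)*(1/38705) = 519101297/589825495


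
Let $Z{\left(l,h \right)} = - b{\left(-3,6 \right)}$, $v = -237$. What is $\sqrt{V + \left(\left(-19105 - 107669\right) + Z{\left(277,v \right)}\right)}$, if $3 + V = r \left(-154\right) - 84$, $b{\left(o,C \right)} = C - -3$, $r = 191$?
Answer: $2 i \sqrt{39071} \approx 395.33 i$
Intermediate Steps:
$b{\left(o,C \right)} = 3 + C$ ($b{\left(o,C \right)} = C + 3 = 3 + C$)
$V = -29501$ ($V = -3 + \left(191 \left(-154\right) - 84\right) = -3 - 29498 = -29501$)
$Z{\left(l,h \right)} = -9$ ($Z{\left(l,h \right)} = - (3 + 6) = \left(-1\right) 9 = -9$)
$\sqrt{V + \left(\left(-19105 - 107669\right) + Z{\left(277,v \right)}\right)} = \sqrt{-29501 - 126783} = \sqrt{-156284} = 2 i \sqrt{39071}$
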